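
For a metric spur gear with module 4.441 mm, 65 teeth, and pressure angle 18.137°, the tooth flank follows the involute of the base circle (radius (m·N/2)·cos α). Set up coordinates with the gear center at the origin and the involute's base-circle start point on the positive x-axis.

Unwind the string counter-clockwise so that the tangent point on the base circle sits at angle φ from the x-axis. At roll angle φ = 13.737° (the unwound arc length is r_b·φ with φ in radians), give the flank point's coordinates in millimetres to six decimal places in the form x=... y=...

pitch radius r_p = m·N/2 = 4.441·65/2 = 144.332500
base radius r_b = r_p·cos α = 144.332500·cos 18.137° = 137.161326
roll angle φ = 13.737° = 0.23975588 rad
x = r_b·(cos φ + φ·sin φ) = 137.161326·(0.97139597 + 0.23975588·0.23746550) = 141.047069
y = r_b·(sin φ − φ·cos φ) = 137.161326·(0.23746550 − 0.23975588·0.97139597) = 0.626498

x=141.047069 y=0.626498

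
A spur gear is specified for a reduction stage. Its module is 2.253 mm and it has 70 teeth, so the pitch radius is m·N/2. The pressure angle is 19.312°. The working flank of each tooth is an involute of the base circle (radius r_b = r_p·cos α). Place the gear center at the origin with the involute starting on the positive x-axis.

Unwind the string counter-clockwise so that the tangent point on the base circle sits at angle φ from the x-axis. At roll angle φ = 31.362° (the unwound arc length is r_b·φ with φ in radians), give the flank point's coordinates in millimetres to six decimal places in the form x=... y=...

pitch radius r_p = m·N/2 = 2.253·70/2 = 78.855000
base radius r_b = r_p·cos α = 78.855000·cos 19.312° = 74.417964
roll angle φ = 31.362° = 0.54737016 rad
x = r_b·(cos φ + φ·sin φ) = 74.417964·(0.85389616 + 0.54737016·0.52044342) = 84.745046
y = r_b·(sin φ − φ·cos φ) = 74.417964·(0.52044342 − 0.54737016·0.85389616) = 3.947586

x=84.745046 y=3.947586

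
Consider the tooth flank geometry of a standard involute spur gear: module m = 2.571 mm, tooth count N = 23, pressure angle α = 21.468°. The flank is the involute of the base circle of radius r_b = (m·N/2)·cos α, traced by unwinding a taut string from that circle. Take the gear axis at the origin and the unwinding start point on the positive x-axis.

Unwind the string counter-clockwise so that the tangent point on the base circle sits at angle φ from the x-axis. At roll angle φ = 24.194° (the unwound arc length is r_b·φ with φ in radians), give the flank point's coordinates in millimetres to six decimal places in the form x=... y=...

x=29.860055 y=0.678334

pitch radius r_p = m·N/2 = 2.571·23/2 = 29.566500
base radius r_b = r_p·cos α = 29.566500·cos 21.468° = 27.515239
roll angle φ = 24.194° = 0.42226496 rad
x = r_b·(cos φ + φ·sin φ) = 27.515239·(0.91216304 + 0.42226496·0.40982751) = 29.860055
y = r_b·(sin φ − φ·cos φ) = 27.515239·(0.40982751 − 0.42226496·0.91216304) = 0.678334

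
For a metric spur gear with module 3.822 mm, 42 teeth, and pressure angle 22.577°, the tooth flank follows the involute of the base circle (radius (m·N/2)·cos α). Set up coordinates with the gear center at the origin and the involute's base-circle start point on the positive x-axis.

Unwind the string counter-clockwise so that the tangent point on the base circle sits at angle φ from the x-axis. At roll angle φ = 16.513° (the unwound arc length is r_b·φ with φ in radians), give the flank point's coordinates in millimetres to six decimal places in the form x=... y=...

x=77.125391 y=0.586489

pitch radius r_p = m·N/2 = 3.822·42/2 = 80.262000
base radius r_b = r_p·cos α = 80.262000·cos 22.577° = 74.111074
roll angle φ = 16.513° = 0.28820622 rad
x = r_b·(cos φ + φ·sin φ) = 74.111074·(0.95875527 + 0.28820622·0.28423289) = 77.125391
y = r_b·(sin φ − φ·cos φ) = 74.111074·(0.28423289 − 0.28820622·0.95875527) = 0.586489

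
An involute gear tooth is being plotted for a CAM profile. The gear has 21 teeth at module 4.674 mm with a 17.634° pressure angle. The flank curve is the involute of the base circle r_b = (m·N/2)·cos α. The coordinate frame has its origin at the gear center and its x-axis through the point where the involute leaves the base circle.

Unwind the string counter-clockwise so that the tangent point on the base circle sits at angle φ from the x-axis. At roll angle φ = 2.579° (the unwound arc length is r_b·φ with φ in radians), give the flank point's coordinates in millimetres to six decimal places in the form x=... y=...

pitch radius r_p = m·N/2 = 4.674·21/2 = 49.077000
base radius r_b = r_p·cos α = 49.077000·cos 17.634° = 46.770924
roll angle φ = 2.579° = 0.04501204 rad
x = r_b·(cos φ + φ·sin φ) = 46.770924·(0.99898713 + 0.04501204·0.04499684) = 46.818281
y = r_b·(sin φ − φ·cos φ) = 46.770924·(0.04499684 − 0.04501204·0.99898713) = 0.001422

x=46.818281 y=0.001422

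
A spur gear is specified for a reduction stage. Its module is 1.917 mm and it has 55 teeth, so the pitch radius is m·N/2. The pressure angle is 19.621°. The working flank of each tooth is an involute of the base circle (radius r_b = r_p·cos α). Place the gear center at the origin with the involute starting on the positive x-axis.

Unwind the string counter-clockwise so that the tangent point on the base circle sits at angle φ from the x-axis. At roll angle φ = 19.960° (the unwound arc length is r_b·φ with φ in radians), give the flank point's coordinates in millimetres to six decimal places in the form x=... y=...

x=52.578778 y=0.691334

pitch radius r_p = m·N/2 = 1.917·55/2 = 52.717500
base radius r_b = r_p·cos α = 52.717500·cos 19.621° = 49.656429
roll angle φ = 19.960° = 0.34836772 rad
x = r_b·(cos φ + φ·sin φ) = 49.656429·(0.93993117 + 0.34836772·0.34136403) = 52.578778
y = r_b·(sin φ − φ·cos φ) = 49.656429·(0.34136403 − 0.34836772·0.93993117) = 0.691334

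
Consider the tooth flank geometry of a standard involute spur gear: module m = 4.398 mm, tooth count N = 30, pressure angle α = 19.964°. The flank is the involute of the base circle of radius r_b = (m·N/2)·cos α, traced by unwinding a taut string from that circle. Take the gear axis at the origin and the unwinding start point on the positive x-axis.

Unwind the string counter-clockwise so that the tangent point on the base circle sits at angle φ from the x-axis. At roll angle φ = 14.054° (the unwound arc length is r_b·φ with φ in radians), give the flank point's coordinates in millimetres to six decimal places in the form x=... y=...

pitch radius r_p = m·N/2 = 4.398·30/2 = 65.970000
base radius r_b = r_p·cos α = 65.970000·cos 19.964° = 62.005687
roll angle φ = 14.054° = 0.24528857 rad
x = r_b·(cos φ + φ·sin φ) = 62.005687·(0.97006729 + 0.24528857·0.24283627) = 63.843055
y = r_b·(sin φ − φ·cos φ) = 62.005687·(0.24283627 − 0.24528857·0.97006729) = 0.303198

x=63.843055 y=0.303198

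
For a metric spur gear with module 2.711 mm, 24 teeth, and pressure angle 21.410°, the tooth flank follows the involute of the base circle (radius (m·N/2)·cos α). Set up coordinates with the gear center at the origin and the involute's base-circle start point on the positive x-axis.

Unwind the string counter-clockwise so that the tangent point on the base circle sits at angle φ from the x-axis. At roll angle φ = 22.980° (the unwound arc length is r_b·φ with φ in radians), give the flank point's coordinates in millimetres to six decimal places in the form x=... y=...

x=32.625965 y=0.640937

pitch radius r_p = m·N/2 = 2.711·24/2 = 32.532000
base radius r_b = r_p·cos α = 32.532000·cos 21.410° = 30.287036
roll angle φ = 22.980° = 0.40107666 rad
x = r_b·(cos φ + φ·sin φ) = 30.287036·(0.92064119 + 0.40107666·0.39040979) = 32.625965
y = r_b·(sin φ − φ·cos φ) = 30.287036·(0.39040979 − 0.40107666·0.92064119) = 0.640937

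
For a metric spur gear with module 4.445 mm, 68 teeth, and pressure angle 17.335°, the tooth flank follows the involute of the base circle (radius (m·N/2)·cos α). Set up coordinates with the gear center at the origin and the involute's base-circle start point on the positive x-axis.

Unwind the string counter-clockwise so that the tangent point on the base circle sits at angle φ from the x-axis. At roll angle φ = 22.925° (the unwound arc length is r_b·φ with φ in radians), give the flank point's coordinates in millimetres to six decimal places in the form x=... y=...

pitch radius r_p = m·N/2 = 4.445·68/2 = 151.130000
base radius r_b = r_p·cos α = 151.130000·cos 17.335° = 144.265519
roll angle φ = 22.925° = 0.40011673 rad
x = r_b·(cos φ + φ·sin φ) = 144.265519·(0.92101553 + 0.40011673·0.38952586) = 155.355403
y = r_b·(sin φ − φ·cos φ) = 144.265519·(0.38952586 − 0.40011673·0.92101553) = 3.031326

x=155.355403 y=3.031326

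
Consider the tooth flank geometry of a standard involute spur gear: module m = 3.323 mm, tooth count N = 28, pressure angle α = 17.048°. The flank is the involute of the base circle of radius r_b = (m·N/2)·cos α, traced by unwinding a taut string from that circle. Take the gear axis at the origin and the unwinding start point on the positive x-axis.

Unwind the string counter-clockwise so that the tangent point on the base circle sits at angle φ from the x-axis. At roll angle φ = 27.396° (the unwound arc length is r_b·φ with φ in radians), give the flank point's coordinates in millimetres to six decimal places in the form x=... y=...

pitch radius r_p = m·N/2 = 3.323·28/2 = 46.522000
base radius r_b = r_p·cos α = 46.522000·cos 17.048° = 44.477799
roll angle φ = 27.396° = 0.47815040 rad
x = r_b·(cos φ + φ·sin φ) = 44.477799·(0.88784751 + 0.47815040·0.46013780) = 49.275290
y = r_b·(sin φ − φ·cos φ) = 44.477799·(0.46013780 − 0.47815040·0.88784751) = 1.583995

x=49.275290 y=1.583995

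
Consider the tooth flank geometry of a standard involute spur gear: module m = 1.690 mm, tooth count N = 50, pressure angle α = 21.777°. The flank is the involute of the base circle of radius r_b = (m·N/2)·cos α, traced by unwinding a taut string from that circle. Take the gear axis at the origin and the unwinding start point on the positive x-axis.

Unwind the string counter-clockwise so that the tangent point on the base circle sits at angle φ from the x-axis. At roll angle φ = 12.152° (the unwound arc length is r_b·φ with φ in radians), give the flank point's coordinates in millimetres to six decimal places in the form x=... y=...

pitch radius r_p = m·N/2 = 1.690·50/2 = 42.250000
base radius r_b = r_p·cos α = 42.250000·cos 21.777° = 39.234822
roll angle φ = 12.152° = 0.21209241 rad
x = r_b·(cos φ + φ·sin φ) = 39.234822·(0.97759259 + 0.21209241·0.21050588) = 40.107376
y = r_b·(sin φ − φ·cos φ) = 39.234822·(0.21050588 − 0.21209241·0.97759259) = 0.124214

x=40.107376 y=0.124214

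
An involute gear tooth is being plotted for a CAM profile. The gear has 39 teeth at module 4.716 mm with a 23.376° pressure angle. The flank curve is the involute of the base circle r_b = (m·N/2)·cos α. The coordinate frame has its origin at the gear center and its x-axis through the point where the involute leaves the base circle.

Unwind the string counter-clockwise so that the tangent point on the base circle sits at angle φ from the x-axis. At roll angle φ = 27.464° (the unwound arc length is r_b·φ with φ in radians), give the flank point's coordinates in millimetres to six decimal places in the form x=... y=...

x=93.561508 y=3.028338

pitch radius r_p = m·N/2 = 4.716·39/2 = 91.962000
base radius r_b = r_p·cos α = 91.962000·cos 23.376° = 84.413842
roll angle φ = 27.464° = 0.47933723 rad
x = r_b·(cos φ + φ·sin φ) = 84.413842·(0.88730078 + 0.47933723·0.46119120) = 93.561508
y = r_b·(sin φ − φ·cos φ) = 84.413842·(0.46119120 − 0.47933723·0.88730078) = 3.028338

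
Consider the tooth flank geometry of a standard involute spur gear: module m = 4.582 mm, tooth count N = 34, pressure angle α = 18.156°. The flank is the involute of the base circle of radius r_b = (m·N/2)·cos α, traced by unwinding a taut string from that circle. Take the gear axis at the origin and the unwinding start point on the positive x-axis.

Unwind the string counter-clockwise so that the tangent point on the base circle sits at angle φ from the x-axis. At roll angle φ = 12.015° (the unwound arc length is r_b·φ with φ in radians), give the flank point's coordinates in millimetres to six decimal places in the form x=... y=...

x=75.625346 y=0.226514

pitch radius r_p = m·N/2 = 4.582·34/2 = 77.894000
base radius r_b = r_p·cos α = 77.894000·cos 18.156° = 74.015785
roll angle φ = 12.015° = 0.20970131 rad
x = r_b·(cos φ + φ·sin φ) = 74.015785·(0.97809314 + 0.20970131·0.20816776) = 75.625346
y = r_b·(sin φ − φ·cos φ) = 74.015785·(0.20816776 − 0.20970131·0.97809314) = 0.226514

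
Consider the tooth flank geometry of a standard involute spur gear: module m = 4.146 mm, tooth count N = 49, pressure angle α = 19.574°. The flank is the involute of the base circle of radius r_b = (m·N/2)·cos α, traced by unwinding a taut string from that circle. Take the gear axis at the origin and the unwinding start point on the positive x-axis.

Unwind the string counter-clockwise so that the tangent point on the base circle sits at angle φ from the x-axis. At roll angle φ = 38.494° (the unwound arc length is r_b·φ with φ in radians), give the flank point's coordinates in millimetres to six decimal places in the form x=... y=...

x=114.929815 y=9.244887

pitch radius r_p = m·N/2 = 4.146·49/2 = 101.577000
base radius r_b = r_p·cos α = 101.577000·cos 19.574° = 95.706822
roll angle φ = 38.494° = 0.67184704 rad
x = r_b·(cos φ + φ·sin φ) = 95.706822·(0.78267334 + 0.67184704·0.62243268) = 114.929815
y = r_b·(sin φ − φ·cos φ) = 95.706822·(0.62243268 − 0.67184704·0.78267334) = 9.244887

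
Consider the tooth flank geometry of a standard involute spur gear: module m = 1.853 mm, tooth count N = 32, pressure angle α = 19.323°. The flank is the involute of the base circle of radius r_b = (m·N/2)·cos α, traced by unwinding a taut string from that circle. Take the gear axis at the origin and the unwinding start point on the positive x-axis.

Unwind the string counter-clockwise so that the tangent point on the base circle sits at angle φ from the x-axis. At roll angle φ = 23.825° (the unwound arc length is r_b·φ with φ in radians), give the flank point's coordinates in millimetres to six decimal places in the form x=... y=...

x=30.293144 y=0.659016

pitch radius r_p = m·N/2 = 1.853·32/2 = 29.648000
base radius r_b = r_p·cos α = 29.648000·cos 19.323° = 27.977875
roll angle φ = 23.825° = 0.41582469 rad
x = r_b·(cos φ + φ·sin φ) = 27.977875·(0.91478350 + 0.41582469·0.40394448) = 30.293144
y = r_b·(sin φ − φ·cos φ) = 27.977875·(0.40394448 − 0.41582469·0.91478350) = 0.659016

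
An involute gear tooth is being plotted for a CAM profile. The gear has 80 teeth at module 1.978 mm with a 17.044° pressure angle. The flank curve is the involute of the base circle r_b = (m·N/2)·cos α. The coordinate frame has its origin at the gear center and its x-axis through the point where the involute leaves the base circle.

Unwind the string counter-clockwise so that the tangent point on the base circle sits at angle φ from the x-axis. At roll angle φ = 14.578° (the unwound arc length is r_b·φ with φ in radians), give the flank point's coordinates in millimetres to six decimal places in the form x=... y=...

pitch radius r_p = m·N/2 = 1.978·80/2 = 79.120000
base radius r_b = r_p·cos α = 79.120000·cos 17.044° = 75.645046
roll angle φ = 14.578° = 0.25443410 rad
x = r_b·(cos φ + φ·sin φ) = 75.645046·(0.96780589 + 0.25443410·0.25169777) = 78.054066
y = r_b·(sin φ − φ·cos φ) = 75.645046·(0.25169777 − 0.25443410·0.96780589) = 0.412640

x=78.054066 y=0.412640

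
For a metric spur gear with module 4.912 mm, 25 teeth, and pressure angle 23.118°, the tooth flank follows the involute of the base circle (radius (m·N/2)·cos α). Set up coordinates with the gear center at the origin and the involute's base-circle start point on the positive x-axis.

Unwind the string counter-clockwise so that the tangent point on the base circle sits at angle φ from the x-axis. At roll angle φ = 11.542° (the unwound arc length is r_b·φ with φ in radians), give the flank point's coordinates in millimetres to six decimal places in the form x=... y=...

x=57.603650 y=0.153251

pitch radius r_p = m·N/2 = 4.912·25/2 = 61.400000
base radius r_b = r_p·cos α = 61.400000·cos 23.118° = 56.469469
roll angle φ = 11.542° = 0.20144590 rad
x = r_b·(cos φ + φ·sin φ) = 56.469469·(0.97977830 + 0.20144590·0.20008620) = 57.603650
y = r_b·(sin φ − φ·cos φ) = 56.469469·(0.20008620 − 0.20144590·0.97977830) = 0.153251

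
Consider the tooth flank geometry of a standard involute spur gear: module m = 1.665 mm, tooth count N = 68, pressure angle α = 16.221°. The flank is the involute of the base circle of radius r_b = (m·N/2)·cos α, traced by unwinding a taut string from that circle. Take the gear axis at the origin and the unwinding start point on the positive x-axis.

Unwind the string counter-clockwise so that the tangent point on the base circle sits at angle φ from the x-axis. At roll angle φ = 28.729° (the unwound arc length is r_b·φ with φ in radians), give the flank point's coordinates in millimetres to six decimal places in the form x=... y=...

x=60.765988 y=2.227229

pitch radius r_p = m·N/2 = 1.665·68/2 = 56.610000
base radius r_b = r_p·cos α = 56.610000·cos 16.221° = 54.356433
roll angle φ = 28.729° = 0.50141564 rad
x = r_b·(cos φ + φ·sin φ) = 54.356433·(0.87690299 + 0.50141564·0.48066740) = 60.765988
y = r_b·(sin φ − φ·cos φ) = 54.356433·(0.48066740 − 0.50141564·0.87690299) = 2.227229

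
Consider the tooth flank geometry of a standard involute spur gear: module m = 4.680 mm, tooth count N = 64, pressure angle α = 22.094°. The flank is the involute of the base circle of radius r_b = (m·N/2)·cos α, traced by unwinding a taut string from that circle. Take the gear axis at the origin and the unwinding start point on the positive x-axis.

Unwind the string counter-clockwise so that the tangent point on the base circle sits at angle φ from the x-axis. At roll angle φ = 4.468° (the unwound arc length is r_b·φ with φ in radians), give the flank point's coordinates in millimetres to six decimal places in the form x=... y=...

pitch radius r_p = m·N/2 = 4.680·64/2 = 149.760000
base radius r_b = r_p·cos α = 149.760000·cos 22.094° = 138.762827
roll angle φ = 4.468° = 0.07798131 rad
x = r_b·(cos φ + φ·sin φ) = 138.762827·(0.99696100 + 0.07798131·0.07790230) = 139.184100
y = r_b·(sin φ − φ·cos φ) = 138.762827·(0.07790230 − 0.07798131·0.99696100) = 0.021921

x=139.184100 y=0.021921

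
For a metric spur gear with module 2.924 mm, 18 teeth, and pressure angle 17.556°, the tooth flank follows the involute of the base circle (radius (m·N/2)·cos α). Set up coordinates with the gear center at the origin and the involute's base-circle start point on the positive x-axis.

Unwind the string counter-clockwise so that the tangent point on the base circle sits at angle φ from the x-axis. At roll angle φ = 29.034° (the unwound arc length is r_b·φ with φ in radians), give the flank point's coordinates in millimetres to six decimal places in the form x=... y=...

x=28.107793 y=1.060580

pitch radius r_p = m·N/2 = 2.924·18/2 = 26.316000
base radius r_b = r_p·cos α = 26.316000·cos 17.556° = 25.090269
roll angle φ = 29.034° = 0.50673890 rad
x = r_b·(cos φ + φ·sin φ) = 25.090269·(0.87433186 + 0.50673890·0.48532854) = 28.107793
y = r_b·(sin φ − φ·cos φ) = 25.090269·(0.48532854 − 0.50673890·0.87433186) = 1.060580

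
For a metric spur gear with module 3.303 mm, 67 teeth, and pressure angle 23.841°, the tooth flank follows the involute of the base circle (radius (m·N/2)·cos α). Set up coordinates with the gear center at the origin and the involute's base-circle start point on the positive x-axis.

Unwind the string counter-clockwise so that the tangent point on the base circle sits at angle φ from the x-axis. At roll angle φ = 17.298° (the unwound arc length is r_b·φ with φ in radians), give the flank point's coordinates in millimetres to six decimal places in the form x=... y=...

x=105.716674 y=0.919926

pitch radius r_p = m·N/2 = 3.303·67/2 = 110.650500
base radius r_b = r_p·cos α = 110.650500·cos 23.841° = 101.208766
roll angle φ = 17.298° = 0.30190705 rad
x = r_b·(cos φ + φ·sin φ) = 101.208766·(0.95477118 + 0.30190705·0.29734155) = 105.716674
y = r_b·(sin φ − φ·cos φ) = 101.208766·(0.29734155 − 0.30190705·0.95477118) = 0.919926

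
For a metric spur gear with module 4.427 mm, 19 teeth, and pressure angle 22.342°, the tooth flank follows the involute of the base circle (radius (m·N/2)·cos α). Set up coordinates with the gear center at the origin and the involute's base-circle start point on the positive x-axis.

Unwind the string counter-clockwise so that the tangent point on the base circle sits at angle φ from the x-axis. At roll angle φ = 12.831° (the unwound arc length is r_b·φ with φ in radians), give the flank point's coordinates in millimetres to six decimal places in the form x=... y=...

pitch radius r_p = m·N/2 = 4.427·19/2 = 42.056500
base radius r_b = r_p·cos α = 42.056500·cos 22.342° = 38.899374
roll angle φ = 12.831° = 0.22394320 rad
x = r_b·(cos φ + φ·sin φ) = 38.899374·(0.97502934 + 0.22394320·0.22207607) = 39.862591
y = r_b·(sin φ − φ·cos φ) = 38.899374·(0.22207607 − 0.22394320·0.97502934) = 0.144896

x=39.862591 y=0.144896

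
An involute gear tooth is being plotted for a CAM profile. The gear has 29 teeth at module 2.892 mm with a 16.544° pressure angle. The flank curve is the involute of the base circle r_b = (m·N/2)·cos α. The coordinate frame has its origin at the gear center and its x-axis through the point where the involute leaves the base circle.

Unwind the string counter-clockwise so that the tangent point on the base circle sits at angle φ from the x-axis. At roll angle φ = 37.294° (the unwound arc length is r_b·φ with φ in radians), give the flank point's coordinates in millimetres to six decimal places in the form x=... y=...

pitch radius r_p = m·N/2 = 2.892·29/2 = 41.934000
base radius r_b = r_p·cos α = 41.934000·cos 16.544° = 40.197989
roll angle φ = 37.294° = 0.65090309 rad
x = r_b·(cos φ + φ·sin φ) = 40.197989·(0.79553694 + 0.65090309·0.60590510) = 47.832489
y = r_b·(sin φ − φ·cos φ) = 40.197989·(0.60590510 − 0.65090309·0.79553694) = 3.540946

x=47.832489 y=3.540946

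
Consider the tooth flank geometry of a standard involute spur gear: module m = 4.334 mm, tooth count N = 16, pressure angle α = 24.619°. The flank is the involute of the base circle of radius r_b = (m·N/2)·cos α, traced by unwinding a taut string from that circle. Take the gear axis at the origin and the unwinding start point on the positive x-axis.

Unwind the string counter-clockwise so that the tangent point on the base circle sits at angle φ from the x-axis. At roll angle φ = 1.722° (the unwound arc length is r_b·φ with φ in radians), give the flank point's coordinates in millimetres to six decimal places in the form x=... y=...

pitch radius r_p = m·N/2 = 4.334·16/2 = 34.672000
base radius r_b = r_p·cos α = 34.672000·cos 24.619° = 31.520246
roll angle φ = 1.722° = 0.03005457 rad
x = r_b·(cos φ + φ·sin φ) = 31.520246·(0.99954840 + 0.03005457·0.03005005) = 31.534479
y = r_b·(sin φ − φ·cos φ) = 31.520246·(0.03005005 − 0.03005457·0.99954840) = 0.000285

x=31.534479 y=0.000285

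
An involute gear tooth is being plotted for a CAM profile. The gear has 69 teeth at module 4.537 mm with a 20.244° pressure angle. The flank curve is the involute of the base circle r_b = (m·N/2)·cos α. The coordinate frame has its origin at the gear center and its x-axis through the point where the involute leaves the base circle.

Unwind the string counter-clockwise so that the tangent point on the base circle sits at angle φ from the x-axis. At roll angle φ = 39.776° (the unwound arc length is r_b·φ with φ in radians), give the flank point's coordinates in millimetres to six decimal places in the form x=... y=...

x=178.095015 y=15.602474

pitch radius r_p = m·N/2 = 4.537·69/2 = 156.526500
base radius r_b = r_p·cos α = 156.526500·cos 20.244° = 146.857479
roll angle φ = 39.776° = 0.69422216 rad
x = r_b·(cos φ + φ·sin φ) = 146.857479·(0.76855158 + 0.69422216·0.63978783) = 178.095015
y = r_b·(sin φ − φ·cos φ) = 146.857479·(0.63978783 − 0.69422216·0.76855158) = 15.602474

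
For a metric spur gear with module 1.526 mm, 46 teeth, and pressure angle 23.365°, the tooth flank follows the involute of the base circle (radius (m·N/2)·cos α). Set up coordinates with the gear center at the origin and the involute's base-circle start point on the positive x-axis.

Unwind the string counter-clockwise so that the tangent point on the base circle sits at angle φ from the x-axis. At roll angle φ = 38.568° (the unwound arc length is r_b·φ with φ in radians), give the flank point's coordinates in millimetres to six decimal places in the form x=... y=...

x=38.713205 y=3.129739

pitch radius r_p = m·N/2 = 1.526·46/2 = 35.098000
base radius r_b = r_p·cos α = 35.098000·cos 23.365° = 32.219861
roll angle φ = 38.568° = 0.67313859 rad
x = r_b·(cos φ + φ·sin φ) = 32.219861·(0.78186879 + 0.67313859·0.62344302) = 38.713205
y = r_b·(sin φ − φ·cos φ) = 32.219861·(0.62344302 − 0.67313859·0.78186879) = 3.129739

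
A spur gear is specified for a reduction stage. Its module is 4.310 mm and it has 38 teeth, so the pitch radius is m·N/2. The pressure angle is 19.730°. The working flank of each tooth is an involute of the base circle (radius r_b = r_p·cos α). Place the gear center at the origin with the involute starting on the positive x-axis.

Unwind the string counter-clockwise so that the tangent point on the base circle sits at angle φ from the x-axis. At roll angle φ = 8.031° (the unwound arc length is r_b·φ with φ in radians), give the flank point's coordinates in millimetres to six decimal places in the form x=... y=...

pitch radius r_p = m·N/2 = 4.310·38/2 = 81.890000
base radius r_b = r_p·cos α = 81.890000·cos 19.730° = 77.082559
roll angle φ = 8.031° = 0.14016739 rad
x = r_b·(cos φ + φ·sin φ) = 77.082559·(0.99019262 + 0.14016739·0.13970887) = 77.836060
y = r_b·(sin φ − φ·cos φ) = 77.082559·(0.13970887 − 0.14016739·0.99019262) = 0.070619

x=77.836060 y=0.070619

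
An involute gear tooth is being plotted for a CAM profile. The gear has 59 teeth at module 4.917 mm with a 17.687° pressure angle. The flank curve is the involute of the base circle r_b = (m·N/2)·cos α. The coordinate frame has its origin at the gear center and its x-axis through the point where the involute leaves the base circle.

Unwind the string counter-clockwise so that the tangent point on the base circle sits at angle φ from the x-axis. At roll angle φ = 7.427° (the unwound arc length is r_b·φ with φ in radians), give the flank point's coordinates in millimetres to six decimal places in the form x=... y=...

x=139.351138 y=0.100164

pitch radius r_p = m·N/2 = 4.917·59/2 = 145.051500
base radius r_b = r_p·cos α = 145.051500·cos 17.687° = 138.194979
roll angle φ = 7.427° = 0.12962560 rad
x = r_b·(cos φ + φ·sin φ) = 138.194979·(0.99161036 + 0.12962560·0.12926290) = 139.351138
y = r_b·(sin φ − φ·cos φ) = 138.194979·(0.12926290 − 0.12962560·0.99161036) = 0.100164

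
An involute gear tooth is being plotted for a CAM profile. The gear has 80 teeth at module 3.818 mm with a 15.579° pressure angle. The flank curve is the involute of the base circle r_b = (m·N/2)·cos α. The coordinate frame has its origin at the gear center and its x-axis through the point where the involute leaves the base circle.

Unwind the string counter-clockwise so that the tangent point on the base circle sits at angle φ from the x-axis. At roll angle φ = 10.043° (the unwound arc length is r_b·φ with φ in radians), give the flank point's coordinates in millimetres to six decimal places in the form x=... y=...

pitch radius r_p = m·N/2 = 3.818·80/2 = 152.720000
base radius r_b = r_p·cos α = 152.720000·cos 15.579° = 147.109230
roll angle φ = 10.043° = 0.17528342 rad
x = r_b·(cos φ + φ·sin φ) = 147.109230·(0.98467715 + 0.17528342·0.17438722) = 149.351813
y = r_b·(sin φ − φ·cos φ) = 147.109230·(0.17438722 − 0.17528342·0.98467715) = 0.263273

x=149.351813 y=0.263273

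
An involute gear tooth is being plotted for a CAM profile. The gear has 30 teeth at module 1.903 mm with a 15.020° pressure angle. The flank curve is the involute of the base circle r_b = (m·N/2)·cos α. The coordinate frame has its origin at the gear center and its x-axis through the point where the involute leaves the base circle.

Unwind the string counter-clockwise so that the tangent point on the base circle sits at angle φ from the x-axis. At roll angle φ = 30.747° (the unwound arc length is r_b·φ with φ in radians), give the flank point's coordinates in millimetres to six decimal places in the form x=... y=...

pitch radius r_p = m·N/2 = 1.903·30/2 = 28.545000
base radius r_b = r_p·cos α = 28.545000·cos 15.020° = 27.569772
roll angle φ = 30.747° = 0.53663639 rad
x = r_b·(cos φ + φ·sin φ) = 27.569772·(0.85943318 + 0.53663639·0.51124809) = 31.258263
y = r_b·(sin φ − φ·cos φ) = 27.569772·(0.51124809 − 0.53663639·0.85943318) = 1.379728

x=31.258263 y=1.379728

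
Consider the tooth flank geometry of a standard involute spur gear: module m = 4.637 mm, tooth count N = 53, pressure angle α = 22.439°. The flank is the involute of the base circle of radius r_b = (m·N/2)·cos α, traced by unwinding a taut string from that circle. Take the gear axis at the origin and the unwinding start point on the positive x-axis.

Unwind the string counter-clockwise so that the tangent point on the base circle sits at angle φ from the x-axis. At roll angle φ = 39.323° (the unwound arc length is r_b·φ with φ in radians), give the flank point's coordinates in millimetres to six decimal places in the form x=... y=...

pitch radius r_p = m·N/2 = 4.637·53/2 = 122.880500
base radius r_b = r_p·cos α = 122.880500·cos 22.439° = 113.576779
roll angle φ = 39.323° = 0.68631582 rad
x = r_b·(cos φ + φ·sin φ) = 113.576779·(0.77358589 + 0.68631582·0.63369146) = 137.257352
y = r_b·(sin φ − φ·cos φ) = 113.576779·(0.63369146 − 0.68631582·0.77358589) = 11.671970

x=137.257352 y=11.671970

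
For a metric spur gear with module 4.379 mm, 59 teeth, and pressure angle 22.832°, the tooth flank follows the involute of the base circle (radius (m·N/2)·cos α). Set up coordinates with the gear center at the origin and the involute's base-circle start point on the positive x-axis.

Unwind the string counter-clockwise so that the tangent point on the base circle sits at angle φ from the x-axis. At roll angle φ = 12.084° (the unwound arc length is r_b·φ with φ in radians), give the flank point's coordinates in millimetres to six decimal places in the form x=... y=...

pitch radius r_p = m·N/2 = 4.379·59/2 = 129.180500
base radius r_b = r_p·cos α = 129.180500·cos 22.832° = 119.058766
roll angle φ = 12.084° = 0.21090559 rad
x = r_b·(cos φ + φ·sin φ) = 119.058766·(0.97784174 + 0.21090559·0.20934551) = 121.677329
y = r_b·(sin φ − φ·cos φ) = 119.058766·(0.20934551 − 0.21090559·0.97784174) = 0.370656

x=121.677329 y=0.370656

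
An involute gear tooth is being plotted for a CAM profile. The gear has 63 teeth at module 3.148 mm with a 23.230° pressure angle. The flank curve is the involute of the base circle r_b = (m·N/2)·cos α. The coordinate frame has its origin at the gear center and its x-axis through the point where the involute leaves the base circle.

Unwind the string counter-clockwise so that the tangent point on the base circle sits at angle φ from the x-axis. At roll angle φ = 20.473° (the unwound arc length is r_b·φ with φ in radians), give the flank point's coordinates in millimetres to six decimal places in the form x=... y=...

x=96.755674 y=1.368130

pitch radius r_p = m·N/2 = 3.148·63/2 = 99.162000
base radius r_b = r_p·cos α = 99.162000·cos 23.230° = 91.122832
roll angle φ = 20.473° = 0.35732126 rad
x = r_b·(cos φ + φ·sin φ) = 91.122832·(0.93683712 + 0.35732126·0.34976595) = 96.755674
y = r_b·(sin φ − φ·cos φ) = 91.122832·(0.34976595 − 0.35732126·0.93683712) = 1.368130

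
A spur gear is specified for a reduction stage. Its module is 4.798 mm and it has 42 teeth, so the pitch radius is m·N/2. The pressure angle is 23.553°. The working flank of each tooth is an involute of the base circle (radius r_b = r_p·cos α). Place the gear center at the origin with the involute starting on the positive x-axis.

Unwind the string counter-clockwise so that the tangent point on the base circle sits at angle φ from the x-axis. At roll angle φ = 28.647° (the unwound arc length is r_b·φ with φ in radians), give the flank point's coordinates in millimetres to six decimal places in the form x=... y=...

x=103.197164 y=3.752796

pitch radius r_p = m·N/2 = 4.798·42/2 = 100.758000
base radius r_b = r_p·cos α = 100.758000·cos 23.553° = 92.363935
roll angle φ = 28.647° = 0.49998447 rad
x = r_b·(cos φ + φ·sin φ) = 92.363935·(0.87759001 + 0.49998447·0.47941191) = 103.197164
y = r_b·(sin φ − φ·cos φ) = 92.363935·(0.47941191 − 0.49998447·0.87759001) = 3.752796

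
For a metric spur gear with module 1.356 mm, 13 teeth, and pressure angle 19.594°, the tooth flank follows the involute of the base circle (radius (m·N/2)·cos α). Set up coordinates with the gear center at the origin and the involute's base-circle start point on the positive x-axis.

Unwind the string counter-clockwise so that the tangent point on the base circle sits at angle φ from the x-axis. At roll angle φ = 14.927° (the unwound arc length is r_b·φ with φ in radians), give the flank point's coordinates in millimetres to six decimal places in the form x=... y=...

pitch radius r_p = m·N/2 = 1.356·13/2 = 8.814000
base radius r_b = r_p·cos α = 8.814000·cos 19.594° = 8.303604
roll angle φ = 14.927° = 0.26052530 rad
x = r_b·(cos φ + φ·sin φ) = 8.303604·(0.96625480 + 0.26052530·0.25758816) = 8.580637
y = r_b·(sin φ − φ·cos φ) = 8.303604·(0.25758816 − 0.26052530·0.96625480) = 0.048612

x=8.580637 y=0.048612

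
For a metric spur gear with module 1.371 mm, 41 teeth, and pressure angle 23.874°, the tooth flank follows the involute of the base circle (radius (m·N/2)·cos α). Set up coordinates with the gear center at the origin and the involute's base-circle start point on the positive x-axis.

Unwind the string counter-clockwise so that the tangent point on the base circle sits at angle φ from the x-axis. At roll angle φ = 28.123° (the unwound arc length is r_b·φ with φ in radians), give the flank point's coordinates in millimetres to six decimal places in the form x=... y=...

x=28.612685 y=0.988876

pitch radius r_p = m·N/2 = 1.371·41/2 = 28.105500
base radius r_b = r_p·cos α = 28.105500·cos 23.874° = 25.700729
roll angle φ = 28.123° = 0.49083895 rad
x = r_b·(cos φ + φ·sin φ) = 25.700729·(0.88193772 + 0.49083895·0.47136595) = 28.612685
y = r_b·(sin φ − φ·cos φ) = 25.700729·(0.47136595 − 0.49083895·0.88193772) = 0.988876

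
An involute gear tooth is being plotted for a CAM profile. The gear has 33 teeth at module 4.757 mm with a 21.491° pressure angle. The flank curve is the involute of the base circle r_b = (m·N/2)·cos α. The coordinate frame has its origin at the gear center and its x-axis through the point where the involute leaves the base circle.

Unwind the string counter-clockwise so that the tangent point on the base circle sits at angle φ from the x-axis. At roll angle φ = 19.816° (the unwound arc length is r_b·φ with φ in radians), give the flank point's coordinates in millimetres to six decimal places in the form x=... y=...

x=77.271664 y=0.995123

pitch radius r_p = m·N/2 = 4.757·33/2 = 78.490500
base radius r_b = r_p·cos α = 78.490500·cos 21.491° = 73.033458
roll angle φ = 19.816° = 0.34585444 rad
x = r_b·(cos φ + φ·sin φ) = 73.033458·(0.94078614 + 0.34585444·0.33900065) = 77.271664
y = r_b·(sin φ − φ·cos φ) = 73.033458·(0.33900065 − 0.34585444·0.94078614) = 0.995123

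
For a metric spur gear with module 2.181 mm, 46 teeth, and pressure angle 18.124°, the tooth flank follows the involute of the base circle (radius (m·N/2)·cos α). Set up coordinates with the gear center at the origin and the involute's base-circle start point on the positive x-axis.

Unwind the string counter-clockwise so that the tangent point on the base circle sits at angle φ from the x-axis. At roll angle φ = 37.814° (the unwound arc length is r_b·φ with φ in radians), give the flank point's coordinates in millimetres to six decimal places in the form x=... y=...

pitch radius r_p = m·N/2 = 2.181·46/2 = 50.163000
base radius r_b = r_p·cos α = 50.163000·cos 18.124° = 47.674188
roll angle φ = 37.814° = 0.65997880 rad
x = r_b·(cos φ + φ·sin φ) = 47.674188·(0.79000523 + 0.65997880·0.61310011) = 56.953412
y = r_b·(sin φ − φ·cos φ) = 47.674188·(0.61310011 − 0.65997880·0.79000523) = 4.372362

x=56.953412 y=4.372362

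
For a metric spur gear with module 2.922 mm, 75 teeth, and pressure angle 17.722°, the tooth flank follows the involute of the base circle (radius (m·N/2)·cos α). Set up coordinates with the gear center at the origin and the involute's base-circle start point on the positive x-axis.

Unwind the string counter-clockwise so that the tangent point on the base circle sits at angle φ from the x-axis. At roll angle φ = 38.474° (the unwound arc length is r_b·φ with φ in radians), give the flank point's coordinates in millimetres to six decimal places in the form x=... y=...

pitch radius r_p = m·N/2 = 2.922·75/2 = 109.575000
base radius r_b = r_p·cos α = 109.575000·cos 17.722° = 104.375082
roll angle φ = 38.474° = 0.67149798 rad
x = r_b·(cos φ + φ·sin φ) = 104.375082·(0.78289056 + 0.67149798·0.62215944) = 125.319964
y = r_b·(sin φ − φ·cos φ) = 104.375082·(0.62215944 − 0.67149798·0.78289056) = 10.066977

x=125.319964 y=10.066977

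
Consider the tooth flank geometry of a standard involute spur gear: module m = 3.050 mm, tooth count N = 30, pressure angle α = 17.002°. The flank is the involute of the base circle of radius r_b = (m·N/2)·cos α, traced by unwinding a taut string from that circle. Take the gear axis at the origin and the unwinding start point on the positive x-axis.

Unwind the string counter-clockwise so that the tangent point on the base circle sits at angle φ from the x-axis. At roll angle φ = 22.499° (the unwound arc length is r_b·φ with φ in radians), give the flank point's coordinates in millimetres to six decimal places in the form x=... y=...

x=46.994689 y=0.869504

pitch radius r_p = m·N/2 = 3.050·30/2 = 45.750000
base radius r_b = r_p·cos α = 45.750000·cos 17.002° = 43.750476
roll angle φ = 22.499° = 0.39268163 rad
x = r_b·(cos φ + φ·sin φ) = 43.750476·(0.92388621 + 0.39268163·0.38266731) = 46.994689
y = r_b·(sin φ − φ·cos φ) = 43.750476·(0.38266731 − 0.39268163·0.92388621) = 0.869504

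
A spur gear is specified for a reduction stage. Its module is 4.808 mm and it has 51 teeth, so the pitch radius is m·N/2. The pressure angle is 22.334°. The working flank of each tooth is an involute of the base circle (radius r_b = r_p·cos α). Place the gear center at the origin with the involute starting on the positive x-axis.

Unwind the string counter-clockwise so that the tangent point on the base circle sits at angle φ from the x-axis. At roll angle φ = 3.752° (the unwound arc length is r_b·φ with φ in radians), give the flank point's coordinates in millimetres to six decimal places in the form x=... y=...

pitch radius r_p = m·N/2 = 4.808·51/2 = 122.604000
base radius r_b = r_p·cos α = 122.604000·cos 22.334° = 113.406785
roll angle φ = 3.752° = 0.06548475 rad
x = r_b·(cos φ + φ·sin φ) = 113.406785·(0.99785664 + 0.06548475·0.06543796) = 113.649683
y = r_b·(sin φ − φ·cos φ) = 113.406785·(0.06543796 − 0.06548475·0.99785664) = 0.010611

x=113.649683 y=0.010611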